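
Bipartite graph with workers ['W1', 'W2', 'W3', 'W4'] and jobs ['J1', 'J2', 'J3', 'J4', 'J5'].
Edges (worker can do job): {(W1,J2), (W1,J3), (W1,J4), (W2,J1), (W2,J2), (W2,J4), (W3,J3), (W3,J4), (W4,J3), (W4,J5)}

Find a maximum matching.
Matching: {(W1,J2), (W2,J1), (W3,J4), (W4,J5)}

Maximum matching (size 4):
  W1 → J2
  W2 → J1
  W3 → J4
  W4 → J5

Each worker is assigned to at most one job, and each job to at most one worker.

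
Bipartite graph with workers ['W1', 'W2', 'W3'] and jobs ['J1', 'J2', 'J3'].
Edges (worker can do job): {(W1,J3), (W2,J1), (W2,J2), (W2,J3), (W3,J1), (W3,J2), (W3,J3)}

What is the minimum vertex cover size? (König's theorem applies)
Minimum vertex cover size = 3

By König's theorem: in bipartite graphs,
min vertex cover = max matching = 3

Maximum matching has size 3, so minimum vertex cover also has size 3.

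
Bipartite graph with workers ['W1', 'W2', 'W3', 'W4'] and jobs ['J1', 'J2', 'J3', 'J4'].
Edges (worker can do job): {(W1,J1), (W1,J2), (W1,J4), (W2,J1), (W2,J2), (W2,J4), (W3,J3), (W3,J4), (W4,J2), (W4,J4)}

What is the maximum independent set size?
Maximum independent set = 4

By König's theorem:
- Min vertex cover = Max matching = 4
- Max independent set = Total vertices - Min vertex cover
- Max independent set = 8 - 4 = 4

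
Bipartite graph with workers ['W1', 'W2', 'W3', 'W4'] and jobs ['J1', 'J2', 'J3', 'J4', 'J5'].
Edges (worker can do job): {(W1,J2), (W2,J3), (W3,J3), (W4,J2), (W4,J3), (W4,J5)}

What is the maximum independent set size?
Maximum independent set = 6

By König's theorem:
- Min vertex cover = Max matching = 3
- Max independent set = Total vertices - Min vertex cover
- Max independent set = 9 - 3 = 6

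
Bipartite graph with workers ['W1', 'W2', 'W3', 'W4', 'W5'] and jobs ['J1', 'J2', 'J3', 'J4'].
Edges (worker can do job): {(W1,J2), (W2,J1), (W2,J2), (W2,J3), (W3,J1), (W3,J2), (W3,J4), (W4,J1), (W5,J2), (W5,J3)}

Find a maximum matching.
Matching: {(W1,J2), (W3,J4), (W4,J1), (W5,J3)}

Maximum matching (size 4):
  W1 → J2
  W3 → J4
  W4 → J1
  W5 → J3

Each worker is assigned to at most one job, and each job to at most one worker.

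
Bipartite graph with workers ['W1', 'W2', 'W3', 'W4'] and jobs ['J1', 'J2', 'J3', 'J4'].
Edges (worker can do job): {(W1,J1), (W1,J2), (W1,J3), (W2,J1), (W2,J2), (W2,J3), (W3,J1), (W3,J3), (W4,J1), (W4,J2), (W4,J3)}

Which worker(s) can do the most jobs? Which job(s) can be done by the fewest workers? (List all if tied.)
Most versatile: W1, W2, W4 (3 jobs); Least covered: J4 (0 workers)

Worker degrees (jobs they can do): W1:3, W2:3, W3:2, W4:3
Job degrees (workers who can do it): J1:4, J2:3, J3:4, J4:0

Maximum worker degree is 3, achieved by: W1, W2, W4
Minimum job degree is 0, achieved by: J4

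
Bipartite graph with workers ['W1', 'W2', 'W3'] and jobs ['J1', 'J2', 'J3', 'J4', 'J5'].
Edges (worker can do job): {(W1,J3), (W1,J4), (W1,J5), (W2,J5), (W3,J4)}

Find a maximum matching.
Matching: {(W1,J3), (W2,J5), (W3,J4)}

Maximum matching (size 3):
  W1 → J3
  W2 → J5
  W3 → J4

Each worker is assigned to at most one job, and each job to at most one worker.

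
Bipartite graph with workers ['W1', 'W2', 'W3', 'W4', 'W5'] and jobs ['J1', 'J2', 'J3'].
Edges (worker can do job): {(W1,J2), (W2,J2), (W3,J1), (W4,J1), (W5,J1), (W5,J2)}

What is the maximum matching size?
Maximum matching size = 2

Maximum matching: {(W3,J1), (W5,J2)}
Size: 2

This assigns 2 workers to 2 distinct jobs.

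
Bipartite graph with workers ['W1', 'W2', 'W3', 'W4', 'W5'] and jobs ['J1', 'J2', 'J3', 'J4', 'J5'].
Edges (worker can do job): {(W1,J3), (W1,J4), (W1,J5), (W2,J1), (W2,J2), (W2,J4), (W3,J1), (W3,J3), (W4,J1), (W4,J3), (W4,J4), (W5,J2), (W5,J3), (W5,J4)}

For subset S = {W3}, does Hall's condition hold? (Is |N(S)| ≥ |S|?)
Yes: |N(S)| = 2, |S| = 1

Subset S = {W3}
Neighbors N(S) = {J1, J3}

|N(S)| = 2, |S| = 1
Hall's condition: |N(S)| ≥ |S| is satisfied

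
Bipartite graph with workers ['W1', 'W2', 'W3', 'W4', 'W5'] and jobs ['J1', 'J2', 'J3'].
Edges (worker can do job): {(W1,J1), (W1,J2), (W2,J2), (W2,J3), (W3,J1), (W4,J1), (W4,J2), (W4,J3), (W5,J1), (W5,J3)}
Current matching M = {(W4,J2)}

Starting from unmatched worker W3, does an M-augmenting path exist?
Yes: W3 → J1

An M-augmenting path alternates non-matching / matching edges, starting and ending at unmatched vertices.
Path: W3 → J1
(J1 is unmatched in M, so the path is augmenting.)
Flipping edges along this path would increase |M| from 1 to 2.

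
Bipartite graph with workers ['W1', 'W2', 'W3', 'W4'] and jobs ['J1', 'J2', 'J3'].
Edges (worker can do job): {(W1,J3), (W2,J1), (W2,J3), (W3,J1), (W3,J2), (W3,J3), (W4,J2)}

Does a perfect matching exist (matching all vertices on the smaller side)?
Yes, perfect matching exists (size 3)

Perfect matching: {(W1,J3), (W3,J1), (W4,J2)}
All 3 vertices on the smaller side are matched.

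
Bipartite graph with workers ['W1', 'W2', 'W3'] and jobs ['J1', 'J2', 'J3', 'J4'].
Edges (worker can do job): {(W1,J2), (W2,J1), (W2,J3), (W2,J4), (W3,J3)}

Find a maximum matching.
Matching: {(W1,J2), (W2,J4), (W3,J3)}

Maximum matching (size 3):
  W1 → J2
  W2 → J4
  W3 → J3

Each worker is assigned to at most one job, and each job to at most one worker.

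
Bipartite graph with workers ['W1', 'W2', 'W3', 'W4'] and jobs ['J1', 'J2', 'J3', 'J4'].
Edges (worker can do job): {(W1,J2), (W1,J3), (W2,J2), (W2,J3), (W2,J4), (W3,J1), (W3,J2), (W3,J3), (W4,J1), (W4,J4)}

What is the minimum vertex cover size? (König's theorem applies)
Minimum vertex cover size = 4

By König's theorem: in bipartite graphs,
min vertex cover = max matching = 4

Maximum matching has size 4, so minimum vertex cover also has size 4.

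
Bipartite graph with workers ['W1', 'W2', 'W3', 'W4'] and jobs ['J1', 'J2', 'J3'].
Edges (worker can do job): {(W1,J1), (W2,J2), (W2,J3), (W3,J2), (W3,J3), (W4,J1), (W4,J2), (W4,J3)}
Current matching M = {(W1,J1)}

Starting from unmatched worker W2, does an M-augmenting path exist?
Yes: W2 → J3

An M-augmenting path alternates non-matching / matching edges, starting and ending at unmatched vertices.
Path: W2 → J3
(J3 is unmatched in M, so the path is augmenting.)
Flipping edges along this path would increase |M| from 1 to 2.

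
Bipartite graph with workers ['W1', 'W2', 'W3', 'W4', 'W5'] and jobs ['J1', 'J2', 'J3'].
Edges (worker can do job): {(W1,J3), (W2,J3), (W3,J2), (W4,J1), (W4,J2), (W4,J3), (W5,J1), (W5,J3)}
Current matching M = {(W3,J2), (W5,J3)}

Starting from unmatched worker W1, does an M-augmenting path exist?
Yes: W1 → J3 → W5 → J1

An M-augmenting path alternates non-matching / matching edges, starting and ending at unmatched vertices.
Path: W1 → J3 → W5 → J1
(J1 is unmatched in M, so the path is augmenting.)
Flipping edges along this path would increase |M| from 2 to 3.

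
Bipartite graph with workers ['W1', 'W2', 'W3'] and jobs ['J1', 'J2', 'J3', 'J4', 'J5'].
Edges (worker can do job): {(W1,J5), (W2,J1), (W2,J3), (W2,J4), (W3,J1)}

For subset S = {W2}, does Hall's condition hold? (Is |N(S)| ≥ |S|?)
Yes: |N(S)| = 3, |S| = 1

Subset S = {W2}
Neighbors N(S) = {J1, J3, J4}

|N(S)| = 3, |S| = 1
Hall's condition: |N(S)| ≥ |S| is satisfied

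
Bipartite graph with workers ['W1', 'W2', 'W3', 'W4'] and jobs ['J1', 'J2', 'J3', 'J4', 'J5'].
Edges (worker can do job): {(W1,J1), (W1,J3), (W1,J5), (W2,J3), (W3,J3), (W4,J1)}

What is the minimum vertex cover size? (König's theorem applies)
Minimum vertex cover size = 3

By König's theorem: in bipartite graphs,
min vertex cover = max matching = 3

Maximum matching has size 3, so minimum vertex cover also has size 3.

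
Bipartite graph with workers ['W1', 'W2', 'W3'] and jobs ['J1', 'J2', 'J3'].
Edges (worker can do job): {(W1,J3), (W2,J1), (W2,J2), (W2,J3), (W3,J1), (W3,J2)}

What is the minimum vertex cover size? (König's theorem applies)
Minimum vertex cover size = 3

By König's theorem: in bipartite graphs,
min vertex cover = max matching = 3

Maximum matching has size 3, so minimum vertex cover also has size 3.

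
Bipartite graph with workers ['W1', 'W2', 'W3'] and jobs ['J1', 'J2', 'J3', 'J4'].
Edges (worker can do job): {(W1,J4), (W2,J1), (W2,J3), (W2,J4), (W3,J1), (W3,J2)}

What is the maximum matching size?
Maximum matching size = 3

Maximum matching: {(W1,J4), (W2,J1), (W3,J2)}
Size: 3

This assigns 3 workers to 3 distinct jobs.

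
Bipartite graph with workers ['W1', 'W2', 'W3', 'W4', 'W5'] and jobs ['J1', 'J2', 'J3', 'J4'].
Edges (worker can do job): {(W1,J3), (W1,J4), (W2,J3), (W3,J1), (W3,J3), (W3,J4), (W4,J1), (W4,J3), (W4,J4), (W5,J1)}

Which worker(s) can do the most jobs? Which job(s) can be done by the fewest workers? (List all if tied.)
Most versatile: W3, W4 (3 jobs); Least covered: J2 (0 workers)

Worker degrees (jobs they can do): W1:2, W2:1, W3:3, W4:3, W5:1
Job degrees (workers who can do it): J1:3, J2:0, J3:4, J4:3

Maximum worker degree is 3, achieved by: W3, W4
Minimum job degree is 0, achieved by: J2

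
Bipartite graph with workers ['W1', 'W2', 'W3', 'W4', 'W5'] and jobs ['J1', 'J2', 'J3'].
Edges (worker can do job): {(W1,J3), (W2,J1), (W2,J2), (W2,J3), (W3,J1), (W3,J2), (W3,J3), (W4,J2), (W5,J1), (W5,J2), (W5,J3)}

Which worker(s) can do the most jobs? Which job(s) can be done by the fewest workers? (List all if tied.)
Most versatile: W2, W3, W5 (3 jobs); Least covered: J1 (3 workers)

Worker degrees (jobs they can do): W1:1, W2:3, W3:3, W4:1, W5:3
Job degrees (workers who can do it): J1:3, J2:4, J3:4

Maximum worker degree is 3, achieved by: W2, W3, W5
Minimum job degree is 3, achieved by: J1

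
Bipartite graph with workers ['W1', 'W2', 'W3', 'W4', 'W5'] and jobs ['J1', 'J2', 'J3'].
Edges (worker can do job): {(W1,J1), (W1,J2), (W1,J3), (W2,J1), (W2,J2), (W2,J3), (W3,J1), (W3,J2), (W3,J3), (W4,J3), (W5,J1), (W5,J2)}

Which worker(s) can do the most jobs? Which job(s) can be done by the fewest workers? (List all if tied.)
Most versatile: W1, W2, W3 (3 jobs); Least covered: J1, J2, J3 (4 workers)

Worker degrees (jobs they can do): W1:3, W2:3, W3:3, W4:1, W5:2
Job degrees (workers who can do it): J1:4, J2:4, J3:4

Maximum worker degree is 3, achieved by: W1, W2, W3
Minimum job degree is 4, achieved by: J1, J2, J3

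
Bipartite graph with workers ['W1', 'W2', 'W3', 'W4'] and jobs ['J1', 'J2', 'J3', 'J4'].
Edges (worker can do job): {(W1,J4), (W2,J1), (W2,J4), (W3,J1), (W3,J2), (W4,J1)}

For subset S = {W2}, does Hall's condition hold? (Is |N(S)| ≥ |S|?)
Yes: |N(S)| = 2, |S| = 1

Subset S = {W2}
Neighbors N(S) = {J1, J4}

|N(S)| = 2, |S| = 1
Hall's condition: |N(S)| ≥ |S| is satisfied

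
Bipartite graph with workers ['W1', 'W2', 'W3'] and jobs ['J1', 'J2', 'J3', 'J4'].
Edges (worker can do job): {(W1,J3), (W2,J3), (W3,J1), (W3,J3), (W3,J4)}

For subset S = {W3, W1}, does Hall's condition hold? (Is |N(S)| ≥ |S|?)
Yes: |N(S)| = 3, |S| = 2

Subset S = {W3, W1}
Neighbors N(S) = {J1, J3, J4}

|N(S)| = 3, |S| = 2
Hall's condition: |N(S)| ≥ |S| is satisfied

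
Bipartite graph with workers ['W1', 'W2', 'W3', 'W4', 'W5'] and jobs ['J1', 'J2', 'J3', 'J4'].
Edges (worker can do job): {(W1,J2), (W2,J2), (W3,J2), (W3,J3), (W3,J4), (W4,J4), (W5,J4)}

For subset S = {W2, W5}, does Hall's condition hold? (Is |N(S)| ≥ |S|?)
Yes: |N(S)| = 2, |S| = 2

Subset S = {W2, W5}
Neighbors N(S) = {J2, J4}

|N(S)| = 2, |S| = 2
Hall's condition: |N(S)| ≥ |S| is satisfied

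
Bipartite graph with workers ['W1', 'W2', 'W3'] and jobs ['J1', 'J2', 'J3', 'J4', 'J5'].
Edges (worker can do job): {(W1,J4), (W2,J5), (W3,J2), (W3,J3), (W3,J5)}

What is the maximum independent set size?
Maximum independent set = 5

By König's theorem:
- Min vertex cover = Max matching = 3
- Max independent set = Total vertices - Min vertex cover
- Max independent set = 8 - 3 = 5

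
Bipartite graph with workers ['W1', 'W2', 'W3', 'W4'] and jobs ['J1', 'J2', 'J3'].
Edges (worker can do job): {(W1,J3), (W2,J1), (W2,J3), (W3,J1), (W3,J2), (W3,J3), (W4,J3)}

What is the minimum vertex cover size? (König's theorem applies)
Minimum vertex cover size = 3

By König's theorem: in bipartite graphs,
min vertex cover = max matching = 3

Maximum matching has size 3, so minimum vertex cover also has size 3.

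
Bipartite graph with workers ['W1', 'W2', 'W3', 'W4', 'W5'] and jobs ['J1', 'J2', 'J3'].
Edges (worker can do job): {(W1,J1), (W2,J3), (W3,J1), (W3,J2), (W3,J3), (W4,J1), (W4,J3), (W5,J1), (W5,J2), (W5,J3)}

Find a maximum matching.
Matching: {(W3,J3), (W4,J1), (W5,J2)}

Maximum matching (size 3):
  W3 → J3
  W4 → J1
  W5 → J2

Each worker is assigned to at most one job, and each job to at most one worker.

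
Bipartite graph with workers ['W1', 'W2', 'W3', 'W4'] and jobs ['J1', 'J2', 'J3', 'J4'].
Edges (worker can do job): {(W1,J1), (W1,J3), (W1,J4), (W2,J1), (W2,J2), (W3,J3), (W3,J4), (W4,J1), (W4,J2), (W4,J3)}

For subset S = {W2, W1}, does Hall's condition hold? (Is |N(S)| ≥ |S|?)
Yes: |N(S)| = 4, |S| = 2

Subset S = {W2, W1}
Neighbors N(S) = {J1, J2, J3, J4}

|N(S)| = 4, |S| = 2
Hall's condition: |N(S)| ≥ |S| is satisfied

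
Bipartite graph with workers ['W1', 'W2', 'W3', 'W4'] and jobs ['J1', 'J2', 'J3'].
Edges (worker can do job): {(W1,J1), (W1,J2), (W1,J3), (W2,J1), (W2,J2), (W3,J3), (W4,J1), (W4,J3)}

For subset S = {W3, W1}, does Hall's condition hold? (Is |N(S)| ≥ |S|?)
Yes: |N(S)| = 3, |S| = 2

Subset S = {W3, W1}
Neighbors N(S) = {J1, J2, J3}

|N(S)| = 3, |S| = 2
Hall's condition: |N(S)| ≥ |S| is satisfied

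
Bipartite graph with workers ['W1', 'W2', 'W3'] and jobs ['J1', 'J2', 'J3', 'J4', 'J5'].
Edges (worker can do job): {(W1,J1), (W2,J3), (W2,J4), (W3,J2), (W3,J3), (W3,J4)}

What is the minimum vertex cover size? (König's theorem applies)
Minimum vertex cover size = 3

By König's theorem: in bipartite graphs,
min vertex cover = max matching = 3

Maximum matching has size 3, so minimum vertex cover also has size 3.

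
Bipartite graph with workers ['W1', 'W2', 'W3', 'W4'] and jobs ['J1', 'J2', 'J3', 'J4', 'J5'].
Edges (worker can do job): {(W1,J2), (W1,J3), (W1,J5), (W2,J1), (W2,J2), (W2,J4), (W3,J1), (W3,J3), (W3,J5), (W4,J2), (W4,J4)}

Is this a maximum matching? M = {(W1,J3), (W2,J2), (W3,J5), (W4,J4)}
Yes, size 4 is maximum

Proposed matching has size 4.
Maximum matching size for this graph: 4.

This is a maximum matching.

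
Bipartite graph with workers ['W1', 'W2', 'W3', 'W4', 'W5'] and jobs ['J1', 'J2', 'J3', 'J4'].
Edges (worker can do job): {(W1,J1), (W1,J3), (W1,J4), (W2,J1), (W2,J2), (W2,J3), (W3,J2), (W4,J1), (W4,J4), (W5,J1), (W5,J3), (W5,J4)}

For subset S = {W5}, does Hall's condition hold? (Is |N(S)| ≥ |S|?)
Yes: |N(S)| = 3, |S| = 1

Subset S = {W5}
Neighbors N(S) = {J1, J3, J4}

|N(S)| = 3, |S| = 1
Hall's condition: |N(S)| ≥ |S| is satisfied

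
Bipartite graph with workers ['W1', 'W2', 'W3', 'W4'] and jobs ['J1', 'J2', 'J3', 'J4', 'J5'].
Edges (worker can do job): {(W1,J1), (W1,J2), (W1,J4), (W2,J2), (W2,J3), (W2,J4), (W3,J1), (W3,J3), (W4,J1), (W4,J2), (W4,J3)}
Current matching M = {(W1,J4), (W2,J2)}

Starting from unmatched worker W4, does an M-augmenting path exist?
Yes: W4 → J2 → W2 → J3

An M-augmenting path alternates non-matching / matching edges, starting and ending at unmatched vertices.
Path: W4 → J2 → W2 → J3
(J3 is unmatched in M, so the path is augmenting.)
Flipping edges along this path would increase |M| from 2 to 3.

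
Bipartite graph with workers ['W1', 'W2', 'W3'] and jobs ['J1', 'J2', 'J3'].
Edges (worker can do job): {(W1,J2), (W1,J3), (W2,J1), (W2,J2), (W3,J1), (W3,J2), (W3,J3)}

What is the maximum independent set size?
Maximum independent set = 3

By König's theorem:
- Min vertex cover = Max matching = 3
- Max independent set = Total vertices - Min vertex cover
- Max independent set = 6 - 3 = 3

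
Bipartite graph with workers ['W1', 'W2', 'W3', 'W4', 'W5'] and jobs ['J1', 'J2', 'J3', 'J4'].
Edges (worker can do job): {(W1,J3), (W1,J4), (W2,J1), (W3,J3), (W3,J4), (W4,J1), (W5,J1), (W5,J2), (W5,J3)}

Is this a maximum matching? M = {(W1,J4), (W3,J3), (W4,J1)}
No, size 3 is not maximum

Proposed matching has size 3.
Maximum matching size for this graph: 4.

This is NOT maximum - can be improved to size 4.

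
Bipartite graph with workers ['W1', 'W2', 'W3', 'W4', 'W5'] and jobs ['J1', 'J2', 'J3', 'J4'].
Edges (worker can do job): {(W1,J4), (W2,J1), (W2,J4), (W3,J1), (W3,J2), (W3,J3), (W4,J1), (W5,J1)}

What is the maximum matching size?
Maximum matching size = 3

Maximum matching: {(W1,J4), (W3,J3), (W5,J1)}
Size: 3

This assigns 3 workers to 3 distinct jobs.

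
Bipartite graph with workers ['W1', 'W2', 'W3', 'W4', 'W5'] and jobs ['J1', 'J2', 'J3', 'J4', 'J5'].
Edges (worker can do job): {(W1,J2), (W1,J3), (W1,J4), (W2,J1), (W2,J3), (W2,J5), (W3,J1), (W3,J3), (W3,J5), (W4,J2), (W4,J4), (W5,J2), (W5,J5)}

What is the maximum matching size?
Maximum matching size = 5

Maximum matching: {(W1,J3), (W2,J1), (W3,J5), (W4,J4), (W5,J2)}
Size: 5

This assigns 5 workers to 5 distinct jobs.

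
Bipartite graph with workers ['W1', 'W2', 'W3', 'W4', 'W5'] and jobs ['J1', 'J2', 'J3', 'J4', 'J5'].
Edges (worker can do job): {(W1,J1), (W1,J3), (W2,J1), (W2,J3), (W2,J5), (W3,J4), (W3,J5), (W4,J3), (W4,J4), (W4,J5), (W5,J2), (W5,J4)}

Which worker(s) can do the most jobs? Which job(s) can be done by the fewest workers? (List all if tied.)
Most versatile: W2, W4 (3 jobs); Least covered: J2 (1 workers)

Worker degrees (jobs they can do): W1:2, W2:3, W3:2, W4:3, W5:2
Job degrees (workers who can do it): J1:2, J2:1, J3:3, J4:3, J5:3

Maximum worker degree is 3, achieved by: W2, W4
Minimum job degree is 1, achieved by: J2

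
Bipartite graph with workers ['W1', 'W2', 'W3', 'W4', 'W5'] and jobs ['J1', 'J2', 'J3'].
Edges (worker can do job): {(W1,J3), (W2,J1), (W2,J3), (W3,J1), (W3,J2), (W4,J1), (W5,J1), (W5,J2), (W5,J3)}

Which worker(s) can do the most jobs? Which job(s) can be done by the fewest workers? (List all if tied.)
Most versatile: W5 (3 jobs); Least covered: J2 (2 workers)

Worker degrees (jobs they can do): W1:1, W2:2, W3:2, W4:1, W5:3
Job degrees (workers who can do it): J1:4, J2:2, J3:3

Maximum worker degree is 3, achieved by: W5
Minimum job degree is 2, achieved by: J2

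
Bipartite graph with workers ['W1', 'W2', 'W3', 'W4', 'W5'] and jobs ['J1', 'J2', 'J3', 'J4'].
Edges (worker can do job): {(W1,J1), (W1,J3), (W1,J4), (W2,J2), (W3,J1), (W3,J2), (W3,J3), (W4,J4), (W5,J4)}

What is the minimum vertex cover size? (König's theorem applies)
Minimum vertex cover size = 4

By König's theorem: in bipartite graphs,
min vertex cover = max matching = 4

Maximum matching has size 4, so minimum vertex cover also has size 4.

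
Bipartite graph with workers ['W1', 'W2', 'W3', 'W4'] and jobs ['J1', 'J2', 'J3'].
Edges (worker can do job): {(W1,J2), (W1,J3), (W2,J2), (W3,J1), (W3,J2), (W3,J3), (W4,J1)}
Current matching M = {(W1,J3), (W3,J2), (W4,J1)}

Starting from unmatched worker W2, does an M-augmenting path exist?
No augmenting path from W2

Alternating search from W2 reaches jobs: {J1, J2, J3}.
Every reachable job is already matched in M, and following those matched edges back to workers exposes no further unvisited jobs.
No M-augmenting path from W2 exists.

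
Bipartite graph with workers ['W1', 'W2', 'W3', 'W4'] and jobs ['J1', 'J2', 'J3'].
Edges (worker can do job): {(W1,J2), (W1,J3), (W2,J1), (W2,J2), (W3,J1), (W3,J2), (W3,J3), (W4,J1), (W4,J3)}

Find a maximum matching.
Matching: {(W2,J1), (W3,J2), (W4,J3)}

Maximum matching (size 3):
  W2 → J1
  W3 → J2
  W4 → J3

Each worker is assigned to at most one job, and each job to at most one worker.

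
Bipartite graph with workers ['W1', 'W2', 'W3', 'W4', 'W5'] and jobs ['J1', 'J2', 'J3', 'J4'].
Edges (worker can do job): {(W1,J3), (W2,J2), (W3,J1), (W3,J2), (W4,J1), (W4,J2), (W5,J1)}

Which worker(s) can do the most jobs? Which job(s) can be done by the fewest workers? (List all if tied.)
Most versatile: W3, W4 (2 jobs); Least covered: J4 (0 workers)

Worker degrees (jobs they can do): W1:1, W2:1, W3:2, W4:2, W5:1
Job degrees (workers who can do it): J1:3, J2:3, J3:1, J4:0

Maximum worker degree is 2, achieved by: W3, W4
Minimum job degree is 0, achieved by: J4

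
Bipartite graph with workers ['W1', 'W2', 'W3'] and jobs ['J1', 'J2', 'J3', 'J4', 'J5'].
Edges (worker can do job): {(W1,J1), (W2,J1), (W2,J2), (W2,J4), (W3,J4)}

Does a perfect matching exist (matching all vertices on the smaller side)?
Yes, perfect matching exists (size 3)

Perfect matching: {(W1,J1), (W2,J2), (W3,J4)}
All 3 vertices on the smaller side are matched.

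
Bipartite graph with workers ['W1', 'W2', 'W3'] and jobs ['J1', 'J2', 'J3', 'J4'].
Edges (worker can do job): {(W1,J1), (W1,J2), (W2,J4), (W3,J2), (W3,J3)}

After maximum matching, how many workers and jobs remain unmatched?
Unmatched: 0 workers, 1 jobs

Maximum matching size: 3
Workers: 3 total, 3 matched, 0 unmatched
Jobs: 4 total, 3 matched, 1 unmatched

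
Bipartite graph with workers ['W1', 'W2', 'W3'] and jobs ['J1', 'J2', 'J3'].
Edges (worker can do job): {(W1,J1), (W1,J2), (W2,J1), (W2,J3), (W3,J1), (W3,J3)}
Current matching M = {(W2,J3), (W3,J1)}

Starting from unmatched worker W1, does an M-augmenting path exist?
Yes: W1 → J2

An M-augmenting path alternates non-matching / matching edges, starting and ending at unmatched vertices.
Path: W1 → J2
(J2 is unmatched in M, so the path is augmenting.)
Flipping edges along this path would increase |M| from 2 to 3.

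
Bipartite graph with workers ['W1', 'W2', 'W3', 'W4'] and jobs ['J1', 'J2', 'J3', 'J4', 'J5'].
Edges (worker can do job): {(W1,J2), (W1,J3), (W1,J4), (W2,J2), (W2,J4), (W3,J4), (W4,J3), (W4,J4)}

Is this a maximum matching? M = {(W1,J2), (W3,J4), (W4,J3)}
Yes, size 3 is maximum

Proposed matching has size 3.
Maximum matching size for this graph: 3.

This is a maximum matching.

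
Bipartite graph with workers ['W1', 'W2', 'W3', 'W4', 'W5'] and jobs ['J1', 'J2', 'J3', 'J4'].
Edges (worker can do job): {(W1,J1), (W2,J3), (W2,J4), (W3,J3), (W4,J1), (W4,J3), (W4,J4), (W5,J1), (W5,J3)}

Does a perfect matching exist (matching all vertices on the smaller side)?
No, maximum matching has size 3 < 4

Maximum matching has size 3, need 4 for perfect matching.
Unmatched workers: ['W1', 'W2']
Unmatched jobs: ['J2']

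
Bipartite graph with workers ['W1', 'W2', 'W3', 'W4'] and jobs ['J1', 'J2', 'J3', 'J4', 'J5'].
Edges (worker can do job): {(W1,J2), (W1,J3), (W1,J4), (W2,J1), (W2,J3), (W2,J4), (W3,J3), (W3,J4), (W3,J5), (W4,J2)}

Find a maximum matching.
Matching: {(W1,J4), (W2,J3), (W3,J5), (W4,J2)}

Maximum matching (size 4):
  W1 → J4
  W2 → J3
  W3 → J5
  W4 → J2

Each worker is assigned to at most one job, and each job to at most one worker.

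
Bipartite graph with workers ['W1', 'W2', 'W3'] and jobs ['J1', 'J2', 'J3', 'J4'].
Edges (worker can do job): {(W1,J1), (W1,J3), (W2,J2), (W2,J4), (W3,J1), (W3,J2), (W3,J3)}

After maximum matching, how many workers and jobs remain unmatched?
Unmatched: 0 workers, 1 jobs

Maximum matching size: 3
Workers: 3 total, 3 matched, 0 unmatched
Jobs: 4 total, 3 matched, 1 unmatched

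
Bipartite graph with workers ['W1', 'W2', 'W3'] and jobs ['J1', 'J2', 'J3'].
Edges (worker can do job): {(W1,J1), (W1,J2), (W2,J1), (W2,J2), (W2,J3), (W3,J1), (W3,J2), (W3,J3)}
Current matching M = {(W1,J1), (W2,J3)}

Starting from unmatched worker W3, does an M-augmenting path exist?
Yes: W3 → J2

An M-augmenting path alternates non-matching / matching edges, starting and ending at unmatched vertices.
Path: W3 → J2
(J2 is unmatched in M, so the path is augmenting.)
Flipping edges along this path would increase |M| from 2 to 3.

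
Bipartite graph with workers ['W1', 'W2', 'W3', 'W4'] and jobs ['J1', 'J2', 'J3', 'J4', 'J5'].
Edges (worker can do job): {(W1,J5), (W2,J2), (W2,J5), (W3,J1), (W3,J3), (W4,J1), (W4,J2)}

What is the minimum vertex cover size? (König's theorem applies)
Minimum vertex cover size = 4

By König's theorem: in bipartite graphs,
min vertex cover = max matching = 4

Maximum matching has size 4, so minimum vertex cover also has size 4.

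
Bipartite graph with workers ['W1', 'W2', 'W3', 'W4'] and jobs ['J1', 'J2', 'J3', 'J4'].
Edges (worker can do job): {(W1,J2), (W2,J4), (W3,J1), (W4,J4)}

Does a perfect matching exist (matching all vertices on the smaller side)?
No, maximum matching has size 3 < 4

Maximum matching has size 3, need 4 for perfect matching.
Unmatched workers: ['W2']
Unmatched jobs: ['J3']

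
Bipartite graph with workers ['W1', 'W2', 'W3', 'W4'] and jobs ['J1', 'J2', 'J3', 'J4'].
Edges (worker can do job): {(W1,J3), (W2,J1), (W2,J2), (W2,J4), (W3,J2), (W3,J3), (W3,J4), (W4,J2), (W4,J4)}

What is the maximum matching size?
Maximum matching size = 4

Maximum matching: {(W1,J3), (W2,J1), (W3,J4), (W4,J2)}
Size: 4

This assigns 4 workers to 4 distinct jobs.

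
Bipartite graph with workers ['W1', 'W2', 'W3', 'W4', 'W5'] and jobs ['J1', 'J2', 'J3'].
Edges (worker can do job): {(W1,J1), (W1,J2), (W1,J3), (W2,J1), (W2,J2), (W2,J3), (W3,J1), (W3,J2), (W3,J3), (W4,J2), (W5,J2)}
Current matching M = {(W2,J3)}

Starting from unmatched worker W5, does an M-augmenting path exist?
Yes: W5 → J2

An M-augmenting path alternates non-matching / matching edges, starting and ending at unmatched vertices.
Path: W5 → J2
(J2 is unmatched in M, so the path is augmenting.)
Flipping edges along this path would increase |M| from 1 to 2.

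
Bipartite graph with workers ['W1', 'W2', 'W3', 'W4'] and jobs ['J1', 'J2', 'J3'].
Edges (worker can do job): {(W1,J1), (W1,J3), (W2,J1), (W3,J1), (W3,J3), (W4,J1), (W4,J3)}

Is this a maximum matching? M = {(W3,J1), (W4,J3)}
Yes, size 2 is maximum

Proposed matching has size 2.
Maximum matching size for this graph: 2.

This is a maximum matching.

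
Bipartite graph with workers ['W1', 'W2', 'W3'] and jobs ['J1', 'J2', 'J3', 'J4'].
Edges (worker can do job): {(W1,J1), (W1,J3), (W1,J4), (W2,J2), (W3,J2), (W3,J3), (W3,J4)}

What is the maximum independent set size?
Maximum independent set = 4

By König's theorem:
- Min vertex cover = Max matching = 3
- Max independent set = Total vertices - Min vertex cover
- Max independent set = 7 - 3 = 4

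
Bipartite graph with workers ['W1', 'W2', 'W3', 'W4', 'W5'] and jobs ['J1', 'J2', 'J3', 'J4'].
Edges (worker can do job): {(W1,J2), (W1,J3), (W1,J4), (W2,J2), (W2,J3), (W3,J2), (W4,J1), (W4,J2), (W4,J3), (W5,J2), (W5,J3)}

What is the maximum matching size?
Maximum matching size = 4

Maximum matching: {(W1,J4), (W3,J2), (W4,J1), (W5,J3)}
Size: 4

This assigns 4 workers to 4 distinct jobs.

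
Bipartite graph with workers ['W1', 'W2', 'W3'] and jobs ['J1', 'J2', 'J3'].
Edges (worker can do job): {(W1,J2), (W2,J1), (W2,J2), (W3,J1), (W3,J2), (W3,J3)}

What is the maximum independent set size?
Maximum independent set = 3

By König's theorem:
- Min vertex cover = Max matching = 3
- Max independent set = Total vertices - Min vertex cover
- Max independent set = 6 - 3 = 3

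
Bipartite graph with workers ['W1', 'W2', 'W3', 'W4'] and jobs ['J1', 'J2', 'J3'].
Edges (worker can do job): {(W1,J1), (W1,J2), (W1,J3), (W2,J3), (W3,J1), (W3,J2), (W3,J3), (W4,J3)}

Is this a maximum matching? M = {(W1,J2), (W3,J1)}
No, size 2 is not maximum

Proposed matching has size 2.
Maximum matching size for this graph: 3.

This is NOT maximum - can be improved to size 3.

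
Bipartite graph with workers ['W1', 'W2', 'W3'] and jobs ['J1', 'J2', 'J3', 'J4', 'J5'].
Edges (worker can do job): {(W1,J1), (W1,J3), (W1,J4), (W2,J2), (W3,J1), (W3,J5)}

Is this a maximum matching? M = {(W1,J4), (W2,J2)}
No, size 2 is not maximum

Proposed matching has size 2.
Maximum matching size for this graph: 3.

This is NOT maximum - can be improved to size 3.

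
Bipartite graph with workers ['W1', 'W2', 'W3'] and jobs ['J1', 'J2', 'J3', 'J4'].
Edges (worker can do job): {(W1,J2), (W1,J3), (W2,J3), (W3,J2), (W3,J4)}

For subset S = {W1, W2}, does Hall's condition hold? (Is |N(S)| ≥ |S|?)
Yes: |N(S)| = 2, |S| = 2

Subset S = {W1, W2}
Neighbors N(S) = {J2, J3}

|N(S)| = 2, |S| = 2
Hall's condition: |N(S)| ≥ |S| is satisfied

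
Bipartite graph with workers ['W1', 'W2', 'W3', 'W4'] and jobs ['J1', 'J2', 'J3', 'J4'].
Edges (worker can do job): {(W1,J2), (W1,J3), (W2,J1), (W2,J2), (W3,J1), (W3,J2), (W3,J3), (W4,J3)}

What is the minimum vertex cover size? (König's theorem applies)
Minimum vertex cover size = 3

By König's theorem: in bipartite graphs,
min vertex cover = max matching = 3

Maximum matching has size 3, so minimum vertex cover also has size 3.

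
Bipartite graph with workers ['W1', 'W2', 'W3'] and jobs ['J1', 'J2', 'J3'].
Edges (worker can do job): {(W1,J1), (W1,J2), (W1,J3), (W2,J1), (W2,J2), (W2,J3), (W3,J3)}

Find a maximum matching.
Matching: {(W1,J1), (W2,J2), (W3,J3)}

Maximum matching (size 3):
  W1 → J1
  W2 → J2
  W3 → J3

Each worker is assigned to at most one job, and each job to at most one worker.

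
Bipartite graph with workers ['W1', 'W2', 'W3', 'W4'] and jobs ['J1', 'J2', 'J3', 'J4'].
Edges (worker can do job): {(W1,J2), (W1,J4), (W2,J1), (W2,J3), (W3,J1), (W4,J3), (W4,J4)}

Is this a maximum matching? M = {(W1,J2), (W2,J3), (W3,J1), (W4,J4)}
Yes, size 4 is maximum

Proposed matching has size 4.
Maximum matching size for this graph: 4.

This is a maximum matching.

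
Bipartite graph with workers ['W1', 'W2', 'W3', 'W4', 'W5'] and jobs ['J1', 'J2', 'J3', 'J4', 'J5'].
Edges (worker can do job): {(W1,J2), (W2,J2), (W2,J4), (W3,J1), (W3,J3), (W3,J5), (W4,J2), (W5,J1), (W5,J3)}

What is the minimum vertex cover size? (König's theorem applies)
Minimum vertex cover size = 4

By König's theorem: in bipartite graphs,
min vertex cover = max matching = 4

Maximum matching has size 4, so minimum vertex cover also has size 4.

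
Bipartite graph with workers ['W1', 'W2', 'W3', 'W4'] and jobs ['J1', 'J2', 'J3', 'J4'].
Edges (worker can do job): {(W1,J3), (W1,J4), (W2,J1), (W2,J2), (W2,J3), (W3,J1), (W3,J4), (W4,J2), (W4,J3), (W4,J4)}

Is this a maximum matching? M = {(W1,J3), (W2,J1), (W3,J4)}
No, size 3 is not maximum

Proposed matching has size 3.
Maximum matching size for this graph: 4.

This is NOT maximum - can be improved to size 4.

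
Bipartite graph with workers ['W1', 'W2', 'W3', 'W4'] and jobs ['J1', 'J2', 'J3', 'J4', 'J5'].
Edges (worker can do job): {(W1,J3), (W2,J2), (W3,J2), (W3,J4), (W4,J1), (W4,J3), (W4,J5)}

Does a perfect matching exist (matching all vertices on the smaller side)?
Yes, perfect matching exists (size 4)

Perfect matching: {(W1,J3), (W2,J2), (W3,J4), (W4,J1)}
All 4 vertices on the smaller side are matched.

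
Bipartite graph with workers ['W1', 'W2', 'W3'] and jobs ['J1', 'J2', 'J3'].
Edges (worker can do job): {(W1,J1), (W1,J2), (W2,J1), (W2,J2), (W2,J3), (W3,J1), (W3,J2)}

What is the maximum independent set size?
Maximum independent set = 3

By König's theorem:
- Min vertex cover = Max matching = 3
- Max independent set = Total vertices - Min vertex cover
- Max independent set = 6 - 3 = 3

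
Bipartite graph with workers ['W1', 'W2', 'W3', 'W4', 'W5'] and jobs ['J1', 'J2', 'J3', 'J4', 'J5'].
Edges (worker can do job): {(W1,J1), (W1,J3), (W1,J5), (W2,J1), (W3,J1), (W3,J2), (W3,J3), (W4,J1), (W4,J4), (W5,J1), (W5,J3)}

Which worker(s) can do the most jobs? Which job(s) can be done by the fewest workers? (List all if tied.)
Most versatile: W1, W3 (3 jobs); Least covered: J2, J4, J5 (1 workers)

Worker degrees (jobs they can do): W1:3, W2:1, W3:3, W4:2, W5:2
Job degrees (workers who can do it): J1:5, J2:1, J3:3, J4:1, J5:1

Maximum worker degree is 3, achieved by: W1, W3
Minimum job degree is 1, achieved by: J2, J4, J5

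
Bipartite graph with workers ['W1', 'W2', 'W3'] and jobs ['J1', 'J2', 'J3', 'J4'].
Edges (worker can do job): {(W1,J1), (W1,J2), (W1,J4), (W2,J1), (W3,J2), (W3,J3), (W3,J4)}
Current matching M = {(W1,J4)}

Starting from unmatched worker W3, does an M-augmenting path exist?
Yes: W3 → J2

An M-augmenting path alternates non-matching / matching edges, starting and ending at unmatched vertices.
Path: W3 → J2
(J2 is unmatched in M, so the path is augmenting.)
Flipping edges along this path would increase |M| from 1 to 2.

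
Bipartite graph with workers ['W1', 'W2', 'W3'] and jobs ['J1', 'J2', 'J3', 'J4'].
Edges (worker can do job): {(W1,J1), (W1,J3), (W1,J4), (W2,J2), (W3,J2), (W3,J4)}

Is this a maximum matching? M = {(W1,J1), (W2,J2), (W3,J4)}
Yes, size 3 is maximum

Proposed matching has size 3.
Maximum matching size for this graph: 3.

This is a maximum matching.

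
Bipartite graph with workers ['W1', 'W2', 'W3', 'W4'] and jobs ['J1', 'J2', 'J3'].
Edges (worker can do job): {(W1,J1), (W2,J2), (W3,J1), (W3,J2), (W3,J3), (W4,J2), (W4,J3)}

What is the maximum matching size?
Maximum matching size = 3

Maximum matching: {(W1,J1), (W3,J3), (W4,J2)}
Size: 3

This assigns 3 workers to 3 distinct jobs.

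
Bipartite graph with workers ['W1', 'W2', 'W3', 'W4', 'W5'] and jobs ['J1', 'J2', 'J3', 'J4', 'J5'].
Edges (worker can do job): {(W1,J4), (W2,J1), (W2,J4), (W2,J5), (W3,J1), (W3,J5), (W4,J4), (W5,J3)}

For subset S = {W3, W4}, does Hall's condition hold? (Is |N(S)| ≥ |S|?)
Yes: |N(S)| = 3, |S| = 2

Subset S = {W3, W4}
Neighbors N(S) = {J1, J4, J5}

|N(S)| = 3, |S| = 2
Hall's condition: |N(S)| ≥ |S| is satisfied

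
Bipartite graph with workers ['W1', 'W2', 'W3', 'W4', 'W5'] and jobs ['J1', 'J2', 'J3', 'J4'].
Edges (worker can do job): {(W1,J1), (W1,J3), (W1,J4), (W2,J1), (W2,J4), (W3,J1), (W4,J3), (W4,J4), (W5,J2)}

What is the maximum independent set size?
Maximum independent set = 5

By König's theorem:
- Min vertex cover = Max matching = 4
- Max independent set = Total vertices - Min vertex cover
- Max independent set = 9 - 4 = 5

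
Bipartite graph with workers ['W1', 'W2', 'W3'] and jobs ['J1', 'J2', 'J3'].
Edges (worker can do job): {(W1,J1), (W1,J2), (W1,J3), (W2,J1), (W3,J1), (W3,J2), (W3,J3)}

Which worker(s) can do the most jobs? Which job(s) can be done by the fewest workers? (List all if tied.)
Most versatile: W1, W3 (3 jobs); Least covered: J2, J3 (2 workers)

Worker degrees (jobs they can do): W1:3, W2:1, W3:3
Job degrees (workers who can do it): J1:3, J2:2, J3:2

Maximum worker degree is 3, achieved by: W1, W3
Minimum job degree is 2, achieved by: J2, J3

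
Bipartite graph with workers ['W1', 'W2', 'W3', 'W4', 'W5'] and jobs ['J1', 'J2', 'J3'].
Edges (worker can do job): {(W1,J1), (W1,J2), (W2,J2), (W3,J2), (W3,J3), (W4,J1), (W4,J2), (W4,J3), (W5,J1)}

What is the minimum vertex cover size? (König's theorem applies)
Minimum vertex cover size = 3

By König's theorem: in bipartite graphs,
min vertex cover = max matching = 3

Maximum matching has size 3, so minimum vertex cover also has size 3.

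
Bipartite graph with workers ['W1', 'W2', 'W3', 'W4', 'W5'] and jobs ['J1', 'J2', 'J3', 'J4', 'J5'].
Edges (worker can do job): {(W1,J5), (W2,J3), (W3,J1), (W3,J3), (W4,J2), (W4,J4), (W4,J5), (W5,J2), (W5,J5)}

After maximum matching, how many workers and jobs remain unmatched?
Unmatched: 0 workers, 0 jobs

Maximum matching size: 5
Workers: 5 total, 5 matched, 0 unmatched
Jobs: 5 total, 5 matched, 0 unmatched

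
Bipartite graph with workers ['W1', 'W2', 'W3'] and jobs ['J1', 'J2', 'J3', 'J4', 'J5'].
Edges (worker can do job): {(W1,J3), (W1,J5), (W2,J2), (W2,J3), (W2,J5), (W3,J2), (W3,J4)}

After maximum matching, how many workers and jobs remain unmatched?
Unmatched: 0 workers, 2 jobs

Maximum matching size: 3
Workers: 3 total, 3 matched, 0 unmatched
Jobs: 5 total, 3 matched, 2 unmatched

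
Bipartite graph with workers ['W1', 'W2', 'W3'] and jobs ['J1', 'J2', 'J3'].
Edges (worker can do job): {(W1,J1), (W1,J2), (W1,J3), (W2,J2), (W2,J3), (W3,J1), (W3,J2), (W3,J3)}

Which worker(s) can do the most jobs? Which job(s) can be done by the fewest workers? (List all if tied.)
Most versatile: W1, W3 (3 jobs); Least covered: J1 (2 workers)

Worker degrees (jobs they can do): W1:3, W2:2, W3:3
Job degrees (workers who can do it): J1:2, J2:3, J3:3

Maximum worker degree is 3, achieved by: W1, W3
Minimum job degree is 2, achieved by: J1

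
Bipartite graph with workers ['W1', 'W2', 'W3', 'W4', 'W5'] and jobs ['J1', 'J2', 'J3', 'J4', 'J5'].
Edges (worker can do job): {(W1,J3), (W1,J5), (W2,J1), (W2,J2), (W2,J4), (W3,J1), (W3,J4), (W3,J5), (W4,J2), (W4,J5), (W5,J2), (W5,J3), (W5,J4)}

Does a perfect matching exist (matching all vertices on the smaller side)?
Yes, perfect matching exists (size 5)

Perfect matching: {(W1,J3), (W2,J1), (W3,J4), (W4,J5), (W5,J2)}
All 5 vertices on the smaller side are matched.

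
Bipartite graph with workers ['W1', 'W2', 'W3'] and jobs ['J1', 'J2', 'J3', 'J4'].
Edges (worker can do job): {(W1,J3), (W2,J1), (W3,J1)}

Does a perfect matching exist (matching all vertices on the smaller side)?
No, maximum matching has size 2 < 3

Maximum matching has size 2, need 3 for perfect matching.
Unmatched workers: ['W2']
Unmatched jobs: ['J2', 'J4']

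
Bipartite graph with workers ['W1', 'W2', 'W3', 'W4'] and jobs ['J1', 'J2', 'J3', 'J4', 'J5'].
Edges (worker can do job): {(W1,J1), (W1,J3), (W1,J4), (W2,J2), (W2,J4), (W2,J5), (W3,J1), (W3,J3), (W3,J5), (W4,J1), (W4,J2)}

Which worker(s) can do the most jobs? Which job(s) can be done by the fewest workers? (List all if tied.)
Most versatile: W1, W2, W3 (3 jobs); Least covered: J2, J3, J4, J5 (2 workers)

Worker degrees (jobs they can do): W1:3, W2:3, W3:3, W4:2
Job degrees (workers who can do it): J1:3, J2:2, J3:2, J4:2, J5:2

Maximum worker degree is 3, achieved by: W1, W2, W3
Minimum job degree is 2, achieved by: J2, J3, J4, J5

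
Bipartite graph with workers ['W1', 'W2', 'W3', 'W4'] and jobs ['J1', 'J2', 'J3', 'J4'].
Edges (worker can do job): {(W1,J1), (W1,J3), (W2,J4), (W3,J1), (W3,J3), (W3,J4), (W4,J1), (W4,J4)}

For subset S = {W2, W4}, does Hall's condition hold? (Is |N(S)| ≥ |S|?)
Yes: |N(S)| = 2, |S| = 2

Subset S = {W2, W4}
Neighbors N(S) = {J1, J4}

|N(S)| = 2, |S| = 2
Hall's condition: |N(S)| ≥ |S| is satisfied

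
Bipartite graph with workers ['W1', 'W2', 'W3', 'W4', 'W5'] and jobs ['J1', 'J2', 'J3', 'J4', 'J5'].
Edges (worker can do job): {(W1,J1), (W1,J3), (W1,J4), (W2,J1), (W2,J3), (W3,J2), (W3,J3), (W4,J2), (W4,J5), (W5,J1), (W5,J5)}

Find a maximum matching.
Matching: {(W1,J4), (W2,J3), (W3,J2), (W4,J5), (W5,J1)}

Maximum matching (size 5):
  W1 → J4
  W2 → J3
  W3 → J2
  W4 → J5
  W5 → J1

Each worker is assigned to at most one job, and each job to at most one worker.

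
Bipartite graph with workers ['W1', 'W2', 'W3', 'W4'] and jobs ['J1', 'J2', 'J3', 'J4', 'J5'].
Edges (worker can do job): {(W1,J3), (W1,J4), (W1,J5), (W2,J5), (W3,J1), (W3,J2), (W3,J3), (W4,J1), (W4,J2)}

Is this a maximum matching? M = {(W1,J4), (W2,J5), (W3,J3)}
No, size 3 is not maximum

Proposed matching has size 3.
Maximum matching size for this graph: 4.

This is NOT maximum - can be improved to size 4.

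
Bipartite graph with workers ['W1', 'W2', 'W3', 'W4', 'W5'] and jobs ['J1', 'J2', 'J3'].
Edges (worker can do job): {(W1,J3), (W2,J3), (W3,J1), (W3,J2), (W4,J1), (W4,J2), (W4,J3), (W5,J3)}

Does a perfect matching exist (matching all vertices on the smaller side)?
Yes, perfect matching exists (size 3)

Perfect matching: {(W3,J2), (W4,J1), (W5,J3)}
All 3 vertices on the smaller side are matched.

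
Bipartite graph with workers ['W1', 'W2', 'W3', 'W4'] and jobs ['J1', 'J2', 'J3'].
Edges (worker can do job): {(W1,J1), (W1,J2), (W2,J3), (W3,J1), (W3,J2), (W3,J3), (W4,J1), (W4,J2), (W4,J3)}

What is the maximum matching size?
Maximum matching size = 3

Maximum matching: {(W1,J1), (W3,J3), (W4,J2)}
Size: 3

This assigns 3 workers to 3 distinct jobs.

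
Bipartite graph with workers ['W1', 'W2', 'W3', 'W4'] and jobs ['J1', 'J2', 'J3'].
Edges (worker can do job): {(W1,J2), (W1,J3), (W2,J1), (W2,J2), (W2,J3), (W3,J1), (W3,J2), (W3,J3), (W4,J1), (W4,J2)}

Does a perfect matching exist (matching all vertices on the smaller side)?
Yes, perfect matching exists (size 3)

Perfect matching: {(W1,J2), (W3,J3), (W4,J1)}
All 3 vertices on the smaller side are matched.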